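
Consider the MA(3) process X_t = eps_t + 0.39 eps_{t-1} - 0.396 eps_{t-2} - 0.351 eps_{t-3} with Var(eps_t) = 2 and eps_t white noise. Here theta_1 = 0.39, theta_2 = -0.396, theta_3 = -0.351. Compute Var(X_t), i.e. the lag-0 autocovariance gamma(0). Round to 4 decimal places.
\gamma(0) = 2.8642

For an MA(q) process X_t = eps_t + sum_i theta_i eps_{t-i} with
Var(eps_t) = sigma^2, the variance is
  gamma(0) = sigma^2 * (1 + sum_i theta_i^2).
  sum_i theta_i^2 = (0.39)^2 + (-0.396)^2 + (-0.351)^2 = 0.1521 + 0.156816 + 0.123201 = 0.432117.
  gamma(0) = 2 * (1 + 0.432117) = 2 * 1.432117 = 2.864234, which rounds to 2.8642.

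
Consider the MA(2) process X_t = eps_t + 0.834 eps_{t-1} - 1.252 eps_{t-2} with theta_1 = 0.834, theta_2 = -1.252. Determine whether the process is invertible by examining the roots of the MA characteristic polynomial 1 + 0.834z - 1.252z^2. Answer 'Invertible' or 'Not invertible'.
\text{Not invertible}

The MA(q) characteristic polynomial is P(z) = 1 + 0.834z - 1.252z^2.
Invertibility requires all roots to lie outside the unit circle, i.e. |z| > 1 for every root.
Set 1 + (0.834) z + (-1.252) z^2 = 0, i.e. a z^2 + b z + c = 0 with a = -1.252, b = 0.834, c = 1.
Discriminant D = b^2 - 4ac = (0.834)^2 - 4*(-1.252)*1 = 0.695556 - (-5.008) = 5.703556.
D >= 0, so the roots are real: z = (-b +/- sqrt(D)) / (2a) = (-0.834 +/- 2.388212) / (-2.504).
  z_1 = (-0.834 + 2.388212) / (-2.504) = -0.6207,   |z_1| = 0.6207.
  z_2 = (-0.834 - 2.388212) / (-2.504) = 1.2868,   |z_2| = 1.2868.
Moduli of all roots: 0.6207, 1.2868.
All moduli strictly greater than 1? No.
Verdict: Not invertible.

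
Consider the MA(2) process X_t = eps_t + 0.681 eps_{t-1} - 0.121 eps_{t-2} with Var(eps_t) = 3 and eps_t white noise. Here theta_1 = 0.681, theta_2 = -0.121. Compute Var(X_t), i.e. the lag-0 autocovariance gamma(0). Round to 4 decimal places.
\gamma(0) = 4.4352

For an MA(q) process X_t = eps_t + sum_i theta_i eps_{t-i} with
Var(eps_t) = sigma^2, the variance is
  gamma(0) = sigma^2 * (1 + sum_i theta_i^2).
  sum_i theta_i^2 = (0.681)^2 + (-0.121)^2 = 0.463761 + 0.014641 = 0.478402.
  gamma(0) = 3 * (1 + 0.478402) = 3 * 1.478402 = 4.435206, which rounds to 4.4352.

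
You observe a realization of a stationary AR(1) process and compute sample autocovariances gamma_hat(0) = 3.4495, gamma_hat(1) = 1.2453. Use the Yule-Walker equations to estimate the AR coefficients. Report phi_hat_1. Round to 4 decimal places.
\hat\phi_{1} = 0.3610

The Yule-Walker equations for an AR(p) process read, in matrix form,
  Gamma_p phi = r_p,   with   (Gamma_p)_{ij} = gamma(|i - j|),
                       (r_p)_i = gamma(i),   i,j = 1..p.
Substitute the sample gammas (Toeplitz matrix and right-hand side of size 1):
  Gamma_p = [[3.4495]]
  r_p     = [1.2453]
With p = 1 this is the single equation gamma(0) phi_1 = gamma(1):
  phi_hat_1 = gamma(1) / gamma(0) = 1.2453 / 3.4495 = 0.3610.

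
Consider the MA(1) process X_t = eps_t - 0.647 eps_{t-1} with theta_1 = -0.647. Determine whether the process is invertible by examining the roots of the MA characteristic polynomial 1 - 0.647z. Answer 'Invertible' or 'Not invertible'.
\text{Invertible}

The MA(q) characteristic polynomial is P(z) = 1 - 0.647z.
Invertibility requires all roots to lie outside the unit circle, i.e. |z| > 1 for every root.
This is linear in z: 1 + (-0.647) z = 0  =>  z = -1/(-0.647) = 1.545595,  |z| = 1.545595.
Moduli of all roots: 1.5456.
All moduli strictly greater than 1? Yes.
Verdict: Invertible.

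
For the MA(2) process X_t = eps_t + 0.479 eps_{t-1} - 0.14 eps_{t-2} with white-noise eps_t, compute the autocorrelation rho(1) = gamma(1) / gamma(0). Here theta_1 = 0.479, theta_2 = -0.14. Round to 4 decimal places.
\rho(1) = 0.3298

For an MA(q) process with theta_0 = 1, the autocovariance is
  gamma(k) = sigma^2 * sum_{i=0..q-k} theta_i * theta_{i+k},
and rho(k) = gamma(k) / gamma(0). Sigma^2 cancels.
  numerator   = (1)*(0.479) + (0.479)*(-0.14) = 0.41194.
  denominator = (1)^2 + (0.479)^2 + (-0.14)^2 = 1.249041.
  rho(1) = 0.41194 / 1.249041 = 0.3298.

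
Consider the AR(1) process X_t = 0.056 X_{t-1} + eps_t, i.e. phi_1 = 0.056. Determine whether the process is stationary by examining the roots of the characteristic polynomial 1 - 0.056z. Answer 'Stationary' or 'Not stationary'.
\text{Stationary}

The AR(p) characteristic polynomial is P(z) = 1 - 0.056z.
Stationarity requires all roots to lie outside the unit circle, i.e. |z| > 1 for every root.
This is linear in z: 1 + (-0.056) z = 0  =>  z = -1/(-0.056) = 17.857143,  |z| = 17.857143.
Moduli of all roots: 17.8571.
All moduli strictly greater than 1? Yes.
Verdict: Stationary.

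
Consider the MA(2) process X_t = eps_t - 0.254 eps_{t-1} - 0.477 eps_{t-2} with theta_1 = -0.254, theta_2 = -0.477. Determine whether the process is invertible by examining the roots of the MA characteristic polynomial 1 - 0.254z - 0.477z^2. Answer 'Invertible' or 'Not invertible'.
\text{Invertible}

The MA(q) characteristic polynomial is P(z) = 1 - 0.254z - 0.477z^2.
Invertibility requires all roots to lie outside the unit circle, i.e. |z| > 1 for every root.
Set 1 + (-0.254) z + (-0.477) z^2 = 0, i.e. a z^2 + b z + c = 0 with a = -0.477, b = -0.254, c = 1.
Discriminant D = b^2 - 4ac = (-0.254)^2 - 4*(-0.477)*1 = 0.064516 - (-1.908) = 1.972516.
D >= 0, so the roots are real: z = (-b +/- sqrt(D)) / (2a) = (0.254 +/- 1.404463) / (-0.954).
  z_1 = (0.254 + 1.404463) / (-0.954) = -1.7384,   |z_1| = 1.7384.
  z_2 = (0.254 - 1.404463) / (-0.954) = 1.2059,   |z_2| = 1.2059.
Moduli of all roots: 1.7384, 1.2059.
All moduli strictly greater than 1? Yes.
Verdict: Invertible.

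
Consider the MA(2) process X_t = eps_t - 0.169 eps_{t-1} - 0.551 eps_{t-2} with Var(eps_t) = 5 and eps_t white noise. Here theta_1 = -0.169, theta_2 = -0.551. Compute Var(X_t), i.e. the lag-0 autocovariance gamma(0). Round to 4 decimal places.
\gamma(0) = 6.6608

For an MA(q) process X_t = eps_t + sum_i theta_i eps_{t-i} with
Var(eps_t) = sigma^2, the variance is
  gamma(0) = sigma^2 * (1 + sum_i theta_i^2).
  sum_i theta_i^2 = (-0.169)^2 + (-0.551)^2 = 0.028561 + 0.303601 = 0.332162.
  gamma(0) = 5 * (1 + 0.332162) = 5 * 1.332162 = 6.66081, which rounds to 6.6608.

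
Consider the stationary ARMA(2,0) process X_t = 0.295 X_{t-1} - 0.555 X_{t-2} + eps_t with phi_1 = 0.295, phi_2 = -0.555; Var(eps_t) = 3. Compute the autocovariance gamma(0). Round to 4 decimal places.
\gamma(0) = 4.4973

Multiply the model equation by X_{t-k} and take expectations. With theta_0 = psi_0 = 1 and psi_j the MA(infinity) weights, this gives
  gamma(k) - sum_i phi_i gamma(k-i) = c_k,
  c_k = sigma^2 * sum_{j=k..q} theta_j psi_{j-k}   (c_k = 0 for k > q),
using gamma(-m) = gamma(m).
Pure AR (q = 0): c_0 = sigma^2 = 3, c_k = 0 for k >= 1.
Equations for k = 0, 1, 2 (AR order 2, c_2 = 0):
  (E0) gamma(0) = phi_1 gamma(1) + phi_2 gamma(2) + c_0
  (E1) gamma(1) = phi_1 gamma(0) + phi_2 gamma(1) + c_1
  (E2) gamma(2) = phi_1 gamma(1) + phi_2 gamma(0)
From (E1): gamma(1) = A gamma(0) + B with
  A = phi_1 / (1 - phi_2) = 0.295 / 1.555 = 0.189711,   B = c_1 / (1 - phi_2) = 0 / 1.555 = 0.
Insert (E2) into (E0): gamma(0) (1 - phi_2^2) = phi_1 (1 + phi_2) gamma(1) + c_0.
  phi_1 (1 + phi_2) = (0.295)(0.445) = 0.131275,   1 - phi_2^2 = 0.691975.
Replace gamma(1) by A gamma(0) + B and collect gamma(0):
  gamma(0) [0.691975 - (0.131275)(0.189711)] = c_0 = 3
  gamma(0) * 0.667071 = 3
  gamma(0) = 3 / 0.667071 = 4.497274.
Therefore gamma(0) = 4.4973 (to 4 decimal places).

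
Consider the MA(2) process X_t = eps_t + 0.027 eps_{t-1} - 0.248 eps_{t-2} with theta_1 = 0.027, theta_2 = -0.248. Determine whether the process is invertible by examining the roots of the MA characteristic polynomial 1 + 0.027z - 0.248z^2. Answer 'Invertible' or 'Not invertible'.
\text{Invertible}

The MA(q) characteristic polynomial is P(z) = 1 + 0.027z - 0.248z^2.
Invertibility requires all roots to lie outside the unit circle, i.e. |z| > 1 for every root.
Set 1 + (0.027) z + (-0.248) z^2 = 0, i.e. a z^2 + b z + c = 0 with a = -0.248, b = 0.027, c = 1.
Discriminant D = b^2 - 4ac = (0.027)^2 - 4*(-0.248)*1 = 0.000729 - (-0.992) = 0.992729.
D >= 0, so the roots are real: z = (-b +/- sqrt(D)) / (2a) = (-0.027 +/- 0.996358) / (-0.496).
  z_1 = (-0.027 + 0.996358) / (-0.496) = -1.9544,   |z_1| = 1.9544.
  z_2 = (-0.027 - 0.996358) / (-0.496) = 2.0632,   |z_2| = 2.0632.
Moduli of all roots: 1.9544, 2.0632.
All moduli strictly greater than 1? Yes.
Verdict: Invertible.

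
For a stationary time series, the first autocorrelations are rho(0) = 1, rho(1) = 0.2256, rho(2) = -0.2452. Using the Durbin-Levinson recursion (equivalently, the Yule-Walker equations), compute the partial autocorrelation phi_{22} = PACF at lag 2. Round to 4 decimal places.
\phi_{22} = -0.3120

The PACF at lag k is phi_{kk}, the last component of the solution
to the Yule-Walker system G_k phi = r_k where
  (G_k)_{ij} = rho(|i - j|), (r_k)_i = rho(i), i,j = 1..k.
Equivalently, Durbin-Levinson gives phi_{kk} iteratively:
  phi_{11} = rho(1)
  phi_{kk} = [rho(k) - sum_{j=1..k-1} phi_{k-1,j} rho(k-j)]
            / [1 - sum_{j=1..k-1} phi_{k-1,j} rho(j)],
  phi_{k,j} = phi_{k-1,j} - phi_{kk} phi_{k-1,k-j},  j = 1..k-1.
Step k = 1:
  phi_11 = rho(1) = 0.2256.
Step k = 2:
  phi_22 = [rho(2) - phi_11 rho(1)] / [1 - phi_11 rho(1)] = [-0.2452 - (0.2256)(0.2256)] / [1 - (0.2256)(0.2256)]
         = -0.29609536 / 0.94910464 = -0.312.
Therefore phi_{22} = -0.3120.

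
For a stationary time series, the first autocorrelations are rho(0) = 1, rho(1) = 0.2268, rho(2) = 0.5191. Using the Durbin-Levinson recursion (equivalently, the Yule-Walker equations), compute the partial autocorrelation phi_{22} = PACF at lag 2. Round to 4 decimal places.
\phi_{22} = 0.4930

The PACF at lag k is phi_{kk}, the last component of the solution
to the Yule-Walker system G_k phi = r_k where
  (G_k)_{ij} = rho(|i - j|), (r_k)_i = rho(i), i,j = 1..k.
Equivalently, Durbin-Levinson gives phi_{kk} iteratively:
  phi_{11} = rho(1)
  phi_{kk} = [rho(k) - sum_{j=1..k-1} phi_{k-1,j} rho(k-j)]
            / [1 - sum_{j=1..k-1} phi_{k-1,j} rho(j)],
  phi_{k,j} = phi_{k-1,j} - phi_{kk} phi_{k-1,k-j},  j = 1..k-1.
Step k = 1:
  phi_11 = rho(1) = 0.2268.
Step k = 2:
  phi_22 = [rho(2) - phi_11 rho(1)] / [1 - phi_11 rho(1)] = [0.5191 - (0.2268)(0.2268)] / [1 - (0.2268)(0.2268)]
         = 0.46766176 / 0.94856176 = 0.493.
Therefore phi_{22} = 0.4930.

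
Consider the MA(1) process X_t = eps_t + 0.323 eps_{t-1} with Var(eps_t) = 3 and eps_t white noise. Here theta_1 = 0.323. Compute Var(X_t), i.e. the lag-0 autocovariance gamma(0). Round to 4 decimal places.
\gamma(0) = 3.3130

For an MA(q) process X_t = eps_t + sum_i theta_i eps_{t-i} with
Var(eps_t) = sigma^2, the variance is
  gamma(0) = sigma^2 * (1 + sum_i theta_i^2).
  sum_i theta_i^2 = (0.323)^2 = 0.104329.
  gamma(0) = 3 * (1 + 0.104329) = 3 * 1.104329 = 3.312987, which rounds to 3.3130.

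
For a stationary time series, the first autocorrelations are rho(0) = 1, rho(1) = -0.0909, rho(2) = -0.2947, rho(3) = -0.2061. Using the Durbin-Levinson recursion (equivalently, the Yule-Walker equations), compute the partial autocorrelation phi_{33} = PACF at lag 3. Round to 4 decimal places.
\phi_{33} = -0.2990

The PACF at lag k is phi_{kk}, the last component of the solution
to the Yule-Walker system G_k phi = r_k where
  (G_k)_{ij} = rho(|i - j|), (r_k)_i = rho(i), i,j = 1..k.
Equivalently, Durbin-Levinson gives phi_{kk} iteratively:
  phi_{11} = rho(1)
  phi_{kk} = [rho(k) - sum_{j=1..k-1} phi_{k-1,j} rho(k-j)]
            / [1 - sum_{j=1..k-1} phi_{k-1,j} rho(j)],
  phi_{k,j} = phi_{k-1,j} - phi_{kk} phi_{k-1,k-j},  j = 1..k-1.
Step k = 1:
  phi_11 = rho(1) = -0.0909.
Step k = 2:
  phi_22 = [rho(2) - phi_11 rho(1)] / [1 - phi_11 rho(1)] = [-0.2947 - (-0.0909)(-0.0909)] / [1 - (-0.0909)(-0.0909)]
         = -0.30296281 / 0.99173719 = -0.305487.
  Update: phi_21 = phi_11 - phi_22 phi_11 = -0.0909 - (-0.305487)(-0.0909) = -0.118669.
Step k = 3:
  phi_33 = [rho(3) - phi_21 rho(2) - phi_22 rho(1)] / [1 - phi_21 rho(1) - phi_22 rho(2)]
    numerator   = -0.2061 - (-0.118669)(-0.2947) - (-0.305487)(-0.0909) = -0.26884045
    denominator = 1 - (-0.118669)(-0.0909) - (-0.305487)(-0.2947) = 0.89918599
  phi_33 = -0.26884045 / 0.89918599 = -0.299.
Therefore phi_{33} = -0.2990.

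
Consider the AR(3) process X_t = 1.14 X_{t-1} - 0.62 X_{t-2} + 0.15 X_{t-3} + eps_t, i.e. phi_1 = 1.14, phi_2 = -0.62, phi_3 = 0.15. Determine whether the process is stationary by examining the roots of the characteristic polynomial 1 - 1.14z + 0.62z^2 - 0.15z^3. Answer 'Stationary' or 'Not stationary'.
\text{Stationary}

The AR(p) characteristic polynomial is P(z) = 1 - 1.14z + 0.62z^2 - 0.15z^3.
Stationarity requires all roots to lie outside the unit circle, i.e. |z| > 1 for every root.
Degree 3: look for a simple real root z0 first, then factor out (1 - z/z0) and solve the remaining quadratic.
Testing z0 = 2: P(2) = 1 + (-1.14)(2) + (0.62)(2)^2 + (-0.15)(2)^3
  = 1 + (-2.28) + (2.48) + (-1.2) = 0.  So z_0 = 2 is a root, |z_0| = 2.
Divide out the factor (1 - 0.5 z) = (1 - z/z0) (since 1/z0 = 0.5):
  P(z) = (1 - 0.5 z)(1 + (-0.64) z + (0.3) z^2)
  [check: z-coef -0.64 - (0.5) = -1.14; z^2-coef 0.3 - (0.5)(-0.64) = 0.62; z^3-coef -(0.5)(0.3) = -0.15.]
Remaining roots from the quadratic factor 1 + (-0.64) z + (0.3) z^2:
  Set 1 + (-0.64) z + (0.3) z^2 = 0, i.e. a z^2 + b z + c = 0 with a = 0.3, b = -0.64, c = 1.
  Discriminant D = b^2 - 4ac = (-0.64)^2 - 4*(0.3)*1 = 0.4096 - (1.2) = -0.7904.
  D < 0, so the roots are the complex-conjugate pair z = (-b +/- i sqrt(-D)) / (2a) = 1.0667 +/- 1.4817i.
  For a conjugate pair |z|^2 = z * conj(z) = (product of roots) = c/a = 1/(0.3) = 3.333333, so |z| = sqrt(3.333333) = 1.8257 for both roots.
Moduli of all roots: 2.0000, 1.8257, 1.8257.
All moduli strictly greater than 1? Yes.
Verdict: Stationary.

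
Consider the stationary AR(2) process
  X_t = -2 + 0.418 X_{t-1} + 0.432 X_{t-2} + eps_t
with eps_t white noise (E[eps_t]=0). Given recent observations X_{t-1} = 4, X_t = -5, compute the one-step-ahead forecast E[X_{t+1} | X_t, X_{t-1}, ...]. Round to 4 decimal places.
E[X_{t+1} \mid \mathcal F_t] = -2.3620

For an AR(p) model X_t = c + sum_i phi_i X_{t-i} + eps_t, the
one-step-ahead conditional mean is
  E[X_{t+1} | X_t, ...] = c + sum_i phi_i X_{t+1-i}.
Substitute known values:
  E[X_{t+1} | ...] = -2 + (0.418) * (-5) + (0.432) * (4)
                   = -2.3620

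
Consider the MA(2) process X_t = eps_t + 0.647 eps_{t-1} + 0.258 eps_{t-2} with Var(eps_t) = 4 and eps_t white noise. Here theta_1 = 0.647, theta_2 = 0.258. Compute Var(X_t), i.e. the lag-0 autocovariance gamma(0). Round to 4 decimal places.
\gamma(0) = 5.9407

For an MA(q) process X_t = eps_t + sum_i theta_i eps_{t-i} with
Var(eps_t) = sigma^2, the variance is
  gamma(0) = sigma^2 * (1 + sum_i theta_i^2).
  sum_i theta_i^2 = (0.647)^2 + (0.258)^2 = 0.418609 + 0.066564 = 0.485173.
  gamma(0) = 4 * (1 + 0.485173) = 4 * 1.485173 = 5.940692, which rounds to 5.9407.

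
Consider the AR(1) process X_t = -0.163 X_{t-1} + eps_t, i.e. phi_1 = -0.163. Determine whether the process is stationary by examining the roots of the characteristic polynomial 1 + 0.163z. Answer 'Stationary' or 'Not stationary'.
\text{Stationary}

The AR(p) characteristic polynomial is P(z) = 1 + 0.163z.
Stationarity requires all roots to lie outside the unit circle, i.e. |z| > 1 for every root.
This is linear in z: 1 + (0.163) z = 0  =>  z = -1/(0.163) = -6.134969,  |z| = 6.134969.
Moduli of all roots: 6.1350.
All moduli strictly greater than 1? Yes.
Verdict: Stationary.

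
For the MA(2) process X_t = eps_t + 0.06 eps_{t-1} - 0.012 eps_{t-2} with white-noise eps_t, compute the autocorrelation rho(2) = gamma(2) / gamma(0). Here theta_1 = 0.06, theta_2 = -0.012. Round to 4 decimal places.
\rho(2) = -0.0120

For an MA(q) process with theta_0 = 1, the autocovariance is
  gamma(k) = sigma^2 * sum_{i=0..q-k} theta_i * theta_{i+k},
and rho(k) = gamma(k) / gamma(0). Sigma^2 cancels.
  numerator   = (1)*(-0.012) = -0.012.
  denominator = (1)^2 + (0.06)^2 + (-0.012)^2 = 1.003744.
  rho(2) = -0.012 / 1.003744 = -0.0120.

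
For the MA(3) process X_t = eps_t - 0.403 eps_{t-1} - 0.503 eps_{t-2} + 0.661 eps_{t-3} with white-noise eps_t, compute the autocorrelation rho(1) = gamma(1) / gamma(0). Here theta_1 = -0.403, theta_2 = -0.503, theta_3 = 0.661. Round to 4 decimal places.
\rho(1) = -0.2876

For an MA(q) process with theta_0 = 1, the autocovariance is
  gamma(k) = sigma^2 * sum_{i=0..q-k} theta_i * theta_{i+k},
and rho(k) = gamma(k) / gamma(0). Sigma^2 cancels.
  numerator   = (1)*(-0.403) + (-0.403)*(-0.503) + (-0.503)*(0.661) = -0.532774.
  denominator = (1)^2 + (-0.403)^2 + (-0.503)^2 + (0.661)^2 = 1.852339.
  rho(1) = -0.532774 / 1.852339 = -0.2876.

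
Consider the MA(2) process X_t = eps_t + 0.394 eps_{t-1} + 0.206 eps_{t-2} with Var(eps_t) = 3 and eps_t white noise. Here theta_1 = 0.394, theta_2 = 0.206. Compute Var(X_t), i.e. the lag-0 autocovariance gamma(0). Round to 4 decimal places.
\gamma(0) = 3.5930

For an MA(q) process X_t = eps_t + sum_i theta_i eps_{t-i} with
Var(eps_t) = sigma^2, the variance is
  gamma(0) = sigma^2 * (1 + sum_i theta_i^2).
  sum_i theta_i^2 = (0.394)^2 + (0.206)^2 = 0.155236 + 0.042436 = 0.197672.
  gamma(0) = 3 * (1 + 0.197672) = 3 * 1.197672 = 3.593016, which rounds to 3.5930.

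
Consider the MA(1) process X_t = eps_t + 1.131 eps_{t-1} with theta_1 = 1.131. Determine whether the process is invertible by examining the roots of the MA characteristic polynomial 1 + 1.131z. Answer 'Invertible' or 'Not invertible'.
\text{Not invertible}

The MA(q) characteristic polynomial is P(z) = 1 + 1.131z.
Invertibility requires all roots to lie outside the unit circle, i.e. |z| > 1 for every root.
This is linear in z: 1 + (1.131) z = 0  =>  z = -1/(1.131) = -0.884173,  |z| = 0.884173.
Moduli of all roots: 0.8842.
All moduli strictly greater than 1? No.
Verdict: Not invertible.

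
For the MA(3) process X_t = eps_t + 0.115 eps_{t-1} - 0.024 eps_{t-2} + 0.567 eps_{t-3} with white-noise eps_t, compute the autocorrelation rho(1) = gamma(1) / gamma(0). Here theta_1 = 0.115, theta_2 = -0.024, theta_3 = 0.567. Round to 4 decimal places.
\rho(1) = 0.0739

For an MA(q) process with theta_0 = 1, the autocovariance is
  gamma(k) = sigma^2 * sum_{i=0..q-k} theta_i * theta_{i+k},
and rho(k) = gamma(k) / gamma(0). Sigma^2 cancels.
  numerator   = (1)*(0.115) + (0.115)*(-0.024) + (-0.024)*(0.567) = 0.098632.
  denominator = (1)^2 + (0.115)^2 + (-0.024)^2 + (0.567)^2 = 1.33529.
  rho(1) = 0.098632 / 1.33529 = 0.0739.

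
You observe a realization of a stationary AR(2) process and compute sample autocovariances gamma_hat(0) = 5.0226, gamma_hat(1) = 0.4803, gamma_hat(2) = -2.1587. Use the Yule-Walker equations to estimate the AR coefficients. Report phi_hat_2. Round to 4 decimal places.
\hat\phi_{2} = -0.4430

The Yule-Walker equations for an AR(p) process read, in matrix form,
  Gamma_p phi = r_p,   with   (Gamma_p)_{ij} = gamma(|i - j|),
                       (r_p)_i = gamma(i),   i,j = 1..p.
Substitute the sample gammas (Toeplitz matrix and right-hand side of size 2):
  Gamma_p = [[5.0226, 0.4803], [0.4803, 5.0226]]
  r_p     = [0.4803, -2.1587]
Written out:
  5.0226 phi_1 + 0.4803 phi_2 = 0.4803
  0.4803 phi_1 + 5.0226 phi_2 = -2.1587
Solve by Cramer's rule:
  det = gamma(0)^2 - gamma(1)^2 = (5.0226)^2 - (0.4803)^2 = 25.22651076 - 0.23068809 = 24.99582267
  phi_hat_1 = [gamma(1) gamma(0) - gamma(1) gamma(2)] / det = [(0.4803)(5.0226) - (0.4803)(-2.1587)] / 24.99582267 = 3.44917839 / 24.99582267 = 0.138
  phi_hat_2 = [gamma(0) gamma(2) - gamma(1)^2] / det = [(5.0226)(-2.1587) - (0.4803)^2] / 24.99582267 = -11.07297471 / 24.99582267 = -0.443
So phi_hat = [0.1380, -0.4430].
Therefore phi_hat_2 = -0.4430.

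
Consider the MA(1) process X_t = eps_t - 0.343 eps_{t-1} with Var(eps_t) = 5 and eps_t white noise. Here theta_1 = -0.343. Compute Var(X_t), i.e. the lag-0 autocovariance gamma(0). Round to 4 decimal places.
\gamma(0) = 5.5882

For an MA(q) process X_t = eps_t + sum_i theta_i eps_{t-i} with
Var(eps_t) = sigma^2, the variance is
  gamma(0) = sigma^2 * (1 + sum_i theta_i^2).
  sum_i theta_i^2 = (-0.343)^2 = 0.117649.
  gamma(0) = 5 * (1 + 0.117649) = 5 * 1.117649 = 5.588245, which rounds to 5.5882.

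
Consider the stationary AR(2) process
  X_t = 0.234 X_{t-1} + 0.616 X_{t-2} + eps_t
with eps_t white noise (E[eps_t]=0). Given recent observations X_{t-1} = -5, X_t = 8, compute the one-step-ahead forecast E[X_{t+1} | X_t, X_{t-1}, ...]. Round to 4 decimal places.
E[X_{t+1} \mid \mathcal F_t] = -1.2080

For an AR(p) model X_t = c + sum_i phi_i X_{t-i} + eps_t, the
one-step-ahead conditional mean is
  E[X_{t+1} | X_t, ...] = c + sum_i phi_i X_{t+1-i}.
Substitute known values:
  E[X_{t+1} | ...] = (0.234) * (8) + (0.616) * (-5)
                   = -1.2080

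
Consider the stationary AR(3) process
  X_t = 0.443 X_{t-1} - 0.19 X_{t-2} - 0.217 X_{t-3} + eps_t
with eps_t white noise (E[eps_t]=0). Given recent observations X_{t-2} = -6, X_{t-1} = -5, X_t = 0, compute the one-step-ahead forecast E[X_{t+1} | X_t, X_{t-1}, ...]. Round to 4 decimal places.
E[X_{t+1} \mid \mathcal F_t] = 2.2520

For an AR(p) model X_t = c + sum_i phi_i X_{t-i} + eps_t, the
one-step-ahead conditional mean is
  E[X_{t+1} | X_t, ...] = c + sum_i phi_i X_{t+1-i}.
Substitute known values:
  E[X_{t+1} | ...] = (0.443) * (0) + (-0.19) * (-5) + (-0.217) * (-6)
                   = 2.2520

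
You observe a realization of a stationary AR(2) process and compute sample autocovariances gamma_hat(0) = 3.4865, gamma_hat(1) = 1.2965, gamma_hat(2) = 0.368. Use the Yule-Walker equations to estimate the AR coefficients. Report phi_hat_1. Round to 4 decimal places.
\hat\phi_{1} = 0.3860

The Yule-Walker equations for an AR(p) process read, in matrix form,
  Gamma_p phi = r_p,   with   (Gamma_p)_{ij} = gamma(|i - j|),
                       (r_p)_i = gamma(i),   i,j = 1..p.
Substitute the sample gammas (Toeplitz matrix and right-hand side of size 2):
  Gamma_p = [[3.4865, 1.2965], [1.2965, 3.4865]]
  r_p     = [1.2965, 0.368]
Written out:
  3.4865 phi_1 + 1.2965 phi_2 = 1.2965
  1.2965 phi_1 + 3.4865 phi_2 = 0.368
Solve by Cramer's rule:
  det = gamma(0)^2 - gamma(1)^2 = (3.4865)^2 - (1.2965)^2 = 12.15568225 - 1.68091225 = 10.47477
  phi_hat_1 = [gamma(1) gamma(0) - gamma(1) gamma(2)] / det = [(1.2965)(3.4865) - (1.2965)(0.368)] / 10.47477 = 4.04313525 / 10.47477 = 0.386
  phi_hat_2 = [gamma(0) gamma(2) - gamma(1)^2] / det = [(3.4865)(0.368) - (1.2965)^2] / 10.47477 = -0.39788025 / 10.47477 = -0.038
So phi_hat = [0.3860, -0.0380].
Therefore phi_hat_1 = 0.3860.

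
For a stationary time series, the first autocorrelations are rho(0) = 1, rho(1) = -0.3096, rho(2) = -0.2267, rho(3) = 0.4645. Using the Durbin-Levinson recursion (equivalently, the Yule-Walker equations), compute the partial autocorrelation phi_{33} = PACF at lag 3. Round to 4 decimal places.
\phi_{33} = 0.3280

The PACF at lag k is phi_{kk}, the last component of the solution
to the Yule-Walker system G_k phi = r_k where
  (G_k)_{ij} = rho(|i - j|), (r_k)_i = rho(i), i,j = 1..k.
Equivalently, Durbin-Levinson gives phi_{kk} iteratively:
  phi_{11} = rho(1)
  phi_{kk} = [rho(k) - sum_{j=1..k-1} phi_{k-1,j} rho(k-j)]
            / [1 - sum_{j=1..k-1} phi_{k-1,j} rho(j)],
  phi_{k,j} = phi_{k-1,j} - phi_{kk} phi_{k-1,k-j},  j = 1..k-1.
Step k = 1:
  phi_11 = rho(1) = -0.3096.
Step k = 2:
  phi_22 = [rho(2) - phi_11 rho(1)] / [1 - phi_11 rho(1)] = [-0.2267 - (-0.3096)(-0.3096)] / [1 - (-0.3096)(-0.3096)]
         = -0.32255216 / 0.90414784 = -0.356747.
  Update: phi_21 = phi_11 - phi_22 phi_11 = -0.3096 - (-0.356747)(-0.3096) = -0.420049.
Step k = 3:
  phi_33 = [rho(3) - phi_21 rho(2) - phi_22 rho(1)] / [1 - phi_21 rho(1) - phi_22 rho(2)]
    numerator   = 0.4645 - (-0.420049)(-0.2267) - (-0.356747)(-0.3096) = 0.25882599
    denominator = 1 - (-0.420049)(-0.3096) - (-0.356747)(-0.2267) = 0.78907828
  phi_33 = 0.25882599 / 0.78907828 = 0.328.
Therefore phi_{33} = 0.3280.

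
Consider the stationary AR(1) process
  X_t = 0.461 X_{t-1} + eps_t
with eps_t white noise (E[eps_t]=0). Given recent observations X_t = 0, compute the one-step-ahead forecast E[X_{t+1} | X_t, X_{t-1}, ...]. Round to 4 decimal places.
E[X_{t+1} \mid \mathcal F_t] = 0.0000

For an AR(p) model X_t = c + sum_i phi_i X_{t-i} + eps_t, the
one-step-ahead conditional mean is
  E[X_{t+1} | X_t, ...] = c + sum_i phi_i X_{t+1-i}.
Substitute known values:
  E[X_{t+1} | ...] = (0.461) * (0)
                   = 0.0000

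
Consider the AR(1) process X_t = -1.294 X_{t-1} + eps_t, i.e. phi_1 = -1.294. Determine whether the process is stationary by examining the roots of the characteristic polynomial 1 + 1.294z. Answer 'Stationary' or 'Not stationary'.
\text{Not stationary}

The AR(p) characteristic polynomial is P(z) = 1 + 1.294z.
Stationarity requires all roots to lie outside the unit circle, i.e. |z| > 1 for every root.
This is linear in z: 1 + (1.294) z = 0  =>  z = -1/(1.294) = -0.772798,  |z| = 0.772798.
Moduli of all roots: 0.7728.
All moduli strictly greater than 1? No.
Verdict: Not stationary.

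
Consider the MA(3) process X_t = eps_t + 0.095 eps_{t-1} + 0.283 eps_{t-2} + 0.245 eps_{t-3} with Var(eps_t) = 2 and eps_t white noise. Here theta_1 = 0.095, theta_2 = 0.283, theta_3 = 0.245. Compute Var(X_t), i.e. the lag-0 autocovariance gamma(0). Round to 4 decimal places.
\gamma(0) = 2.2983

For an MA(q) process X_t = eps_t + sum_i theta_i eps_{t-i} with
Var(eps_t) = sigma^2, the variance is
  gamma(0) = sigma^2 * (1 + sum_i theta_i^2).
  sum_i theta_i^2 = (0.095)^2 + (0.283)^2 + (0.245)^2 = 0.009025 + 0.080089 + 0.060025 = 0.149139.
  gamma(0) = 2 * (1 + 0.149139) = 2 * 1.149139 = 2.298278, which rounds to 2.2983.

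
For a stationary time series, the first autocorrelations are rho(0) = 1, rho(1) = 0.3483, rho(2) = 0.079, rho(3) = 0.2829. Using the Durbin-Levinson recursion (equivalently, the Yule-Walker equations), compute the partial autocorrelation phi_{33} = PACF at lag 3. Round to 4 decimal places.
\phi_{33} = 0.3089

The PACF at lag k is phi_{kk}, the last component of the solution
to the Yule-Walker system G_k phi = r_k where
  (G_k)_{ij} = rho(|i - j|), (r_k)_i = rho(i), i,j = 1..k.
Equivalently, Durbin-Levinson gives phi_{kk} iteratively:
  phi_{11} = rho(1)
  phi_{kk} = [rho(k) - sum_{j=1..k-1} phi_{k-1,j} rho(k-j)]
            / [1 - sum_{j=1..k-1} phi_{k-1,j} rho(j)],
  phi_{k,j} = phi_{k-1,j} - phi_{kk} phi_{k-1,k-j},  j = 1..k-1.
Step k = 1:
  phi_11 = rho(1) = 0.3483.
Step k = 2:
  phi_22 = [rho(2) - phi_11 rho(1)] / [1 - phi_11 rho(1)] = [0.079 - (0.3483)(0.3483)] / [1 - (0.3483)(0.3483)]
         = -0.04231289 / 0.87868711 = -0.048155.
  Update: phi_21 = phi_11 - phi_22 phi_11 = 0.3483 - (-0.048155)(0.3483) = 0.365072.
Step k = 3:
  phi_33 = [rho(3) - phi_21 rho(2) - phi_22 rho(1)] / [1 - phi_21 rho(1) - phi_22 rho(2)]
    numerator   = 0.2829 - (0.365072)(0.079) - (-0.048155)(0.3483) = 0.27083156
    denominator = 1 - (0.365072)(0.3483) - (-0.048155)(0.079) = 0.87664955
  phi_33 = 0.27083156 / 0.87664955 = 0.3089.
Therefore phi_{33} = 0.3089.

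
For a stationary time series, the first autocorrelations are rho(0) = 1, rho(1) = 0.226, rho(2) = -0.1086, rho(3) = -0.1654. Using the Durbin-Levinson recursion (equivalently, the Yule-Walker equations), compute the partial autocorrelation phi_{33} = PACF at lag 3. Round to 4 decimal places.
\phi_{33} = -0.1070

The PACF at lag k is phi_{kk}, the last component of the solution
to the Yule-Walker system G_k phi = r_k where
  (G_k)_{ij} = rho(|i - j|), (r_k)_i = rho(i), i,j = 1..k.
Equivalently, Durbin-Levinson gives phi_{kk} iteratively:
  phi_{11} = rho(1)
  phi_{kk} = [rho(k) - sum_{j=1..k-1} phi_{k-1,j} rho(k-j)]
            / [1 - sum_{j=1..k-1} phi_{k-1,j} rho(j)],
  phi_{k,j} = phi_{k-1,j} - phi_{kk} phi_{k-1,k-j},  j = 1..k-1.
Step k = 1:
  phi_11 = rho(1) = 0.226.
Step k = 2:
  phi_22 = [rho(2) - phi_11 rho(1)] / [1 - phi_11 rho(1)] = [-0.1086 - (0.226)(0.226)] / [1 - (0.226)(0.226)]
         = -0.159676 / 0.948924 = -0.168271.
  Update: phi_21 = phi_11 - phi_22 phi_11 = 0.226 - (-0.168271)(0.226) = 0.264029.
Step k = 3:
  phi_33 = [rho(3) - phi_21 rho(2) - phi_22 rho(1)] / [1 - phi_21 rho(1) - phi_22 rho(2)]
    numerator   = -0.1654 - (0.264029)(-0.1086) - (-0.168271)(0.226) = -0.09869728
    denominator = 1 - (0.264029)(0.226) - (-0.168271)(-0.1086) = 0.92205523
  phi_33 = -0.09869728 / 0.92205523 = -0.107.
Therefore phi_{33} = -0.1070.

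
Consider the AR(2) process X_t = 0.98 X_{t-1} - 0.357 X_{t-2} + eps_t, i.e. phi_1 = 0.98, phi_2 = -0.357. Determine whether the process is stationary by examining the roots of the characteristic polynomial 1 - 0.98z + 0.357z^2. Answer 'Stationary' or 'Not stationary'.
\text{Stationary}

The AR(p) characteristic polynomial is P(z) = 1 - 0.98z + 0.357z^2.
Stationarity requires all roots to lie outside the unit circle, i.e. |z| > 1 for every root.
Set 1 + (-0.98) z + (0.357) z^2 = 0, i.e. a z^2 + b z + c = 0 with a = 0.357, b = -0.98, c = 1.
Discriminant D = b^2 - 4ac = (-0.98)^2 - 4*(0.357)*1 = 0.9604 - (1.428) = -0.4676.
D < 0, so the roots are the complex-conjugate pair z = (-b +/- i sqrt(-D)) / (2a) = 1.3725 +/- 0.9577i.
For a conjugate pair |z|^2 = z * conj(z) = (product of roots) = c/a = 1/(0.357) = 2.80112, so |z| = sqrt(2.80112) = 1.6737 for both roots.
Moduli of all roots: 1.6737, 1.6737.
All moduli strictly greater than 1? Yes.
Verdict: Stationary.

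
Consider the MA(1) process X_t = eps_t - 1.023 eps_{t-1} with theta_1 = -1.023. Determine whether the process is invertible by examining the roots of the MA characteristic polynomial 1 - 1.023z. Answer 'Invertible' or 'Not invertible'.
\text{Not invertible}

The MA(q) characteristic polynomial is P(z) = 1 - 1.023z.
Invertibility requires all roots to lie outside the unit circle, i.e. |z| > 1 for every root.
This is linear in z: 1 + (-1.023) z = 0  =>  z = -1/(-1.023) = 0.977517,  |z| = 0.977517.
Moduli of all roots: 0.9775.
All moduli strictly greater than 1? No.
Verdict: Not invertible.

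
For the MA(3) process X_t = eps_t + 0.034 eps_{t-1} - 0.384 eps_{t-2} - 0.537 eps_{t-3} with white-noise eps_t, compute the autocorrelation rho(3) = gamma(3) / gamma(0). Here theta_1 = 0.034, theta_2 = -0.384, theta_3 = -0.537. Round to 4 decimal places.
\rho(3) = -0.3737

For an MA(q) process with theta_0 = 1, the autocovariance is
  gamma(k) = sigma^2 * sum_{i=0..q-k} theta_i * theta_{i+k},
and rho(k) = gamma(k) / gamma(0). Sigma^2 cancels.
  numerator   = (1)*(-0.537) = -0.537.
  denominator = (1)^2 + (0.034)^2 + (-0.384)^2 + (-0.537)^2 = 1.436981.
  rho(3) = -0.537 / 1.436981 = -0.3737.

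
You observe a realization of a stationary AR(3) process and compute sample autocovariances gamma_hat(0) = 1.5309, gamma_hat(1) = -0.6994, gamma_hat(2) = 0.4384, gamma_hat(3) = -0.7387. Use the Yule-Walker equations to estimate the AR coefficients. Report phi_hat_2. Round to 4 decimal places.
\hat\phi_{2} = -0.0700

The Yule-Walker equations for an AR(p) process read, in matrix form,
  Gamma_p phi = r_p,   with   (Gamma_p)_{ij} = gamma(|i - j|),
                       (r_p)_i = gamma(i),   i,j = 1..p.
Substitute the sample gammas (Toeplitz matrix and right-hand side of size 3):
  Gamma_p = [[1.5309, -0.6994, 0.4384], [-0.6994, 1.5309, -0.6994], [0.4384, -0.6994, 1.5309]]
  r_p     = [-0.6994, 0.4384, -0.7387]
Written out (R1..R3):
  (R1) 1.5309 phi_1 - 0.6994 phi_2 + 0.4384 phi_3 = -0.6994
  (R2) -0.6994 phi_1 + 1.5309 phi_2 - 0.6994 phi_3 = 0.4384
  (R3) 0.4384 phi_1 - 0.6994 phi_2 + 1.5309 phi_3 = -0.7387
Gaussian elimination:
  R2 <- R2 - (-0.6994/1.5309) R1 = R2 - (-0.456855) R1:  1.211375 phi_2 - 0.499115 phi_3 = 0.118875
  R3 <- R3 - (0.4384/1.5309) R1 = R3 - (0.286367) R1:  -0.499115 phi_2 + 1.405356 phi_3 = -0.538415
  R3 <- R3 - (-0.499115/1.211375) R2 = R3 - (-0.412023) R2:  1.19971 phi_3 = -0.489435
Back-substitution:
  phi_hat_3 = -0.489435 / 1.19971 = -0.407961
  phi_hat_2 = (0.118875 - (-0.499115)(-0.407961)) / 1.211375 = -0.069957
  phi_hat_1 = (-0.6994 - (-0.6994)(-0.069957) - (0.4384)(-0.407961)) / 1.5309 = -0.371989
So phi_hat = [-0.3720, -0.0700, -0.4080].
Therefore phi_hat_2 = -0.0700.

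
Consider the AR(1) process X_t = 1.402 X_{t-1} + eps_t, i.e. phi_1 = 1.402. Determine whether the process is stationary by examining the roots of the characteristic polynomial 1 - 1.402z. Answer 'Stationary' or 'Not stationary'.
\text{Not stationary}

The AR(p) characteristic polynomial is P(z) = 1 - 1.402z.
Stationarity requires all roots to lie outside the unit circle, i.e. |z| > 1 for every root.
This is linear in z: 1 + (-1.402) z = 0  =>  z = -1/(-1.402) = 0.713267,  |z| = 0.713267.
Moduli of all roots: 0.7133.
All moduli strictly greater than 1? No.
Verdict: Not stationary.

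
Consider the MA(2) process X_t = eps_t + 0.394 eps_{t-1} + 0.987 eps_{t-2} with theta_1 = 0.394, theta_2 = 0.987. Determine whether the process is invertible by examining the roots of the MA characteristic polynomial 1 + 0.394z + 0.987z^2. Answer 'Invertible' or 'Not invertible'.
\text{Invertible}

The MA(q) characteristic polynomial is P(z) = 1 + 0.394z + 0.987z^2.
Invertibility requires all roots to lie outside the unit circle, i.e. |z| > 1 for every root.
Set 1 + (0.394) z + (0.987) z^2 = 0, i.e. a z^2 + b z + c = 0 with a = 0.987, b = 0.394, c = 1.
Discriminant D = b^2 - 4ac = (0.394)^2 - 4*(0.987)*1 = 0.155236 - (3.948) = -3.792764.
D < 0, so the roots are the complex-conjugate pair z = (-b +/- i sqrt(-D)) / (2a) = -0.1996 +/- 0.9866i.
For a conjugate pair |z|^2 = z * conj(z) = (product of roots) = c/a = 1/(0.987) = 1.013171, so |z| = sqrt(1.013171) = 1.0066 for both roots.
Moduli of all roots: 1.0066, 1.0066.
All moduli strictly greater than 1? Yes.
Verdict: Invertible.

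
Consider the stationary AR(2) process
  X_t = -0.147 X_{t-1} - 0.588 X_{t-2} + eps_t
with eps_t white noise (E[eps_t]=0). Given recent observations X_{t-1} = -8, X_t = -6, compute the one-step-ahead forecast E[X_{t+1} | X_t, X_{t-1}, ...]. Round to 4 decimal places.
E[X_{t+1} \mid \mathcal F_t] = 5.5860

For an AR(p) model X_t = c + sum_i phi_i X_{t-i} + eps_t, the
one-step-ahead conditional mean is
  E[X_{t+1} | X_t, ...] = c + sum_i phi_i X_{t+1-i}.
Substitute known values:
  E[X_{t+1} | ...] = (-0.147) * (-6) + (-0.588) * (-8)
                   = 5.5860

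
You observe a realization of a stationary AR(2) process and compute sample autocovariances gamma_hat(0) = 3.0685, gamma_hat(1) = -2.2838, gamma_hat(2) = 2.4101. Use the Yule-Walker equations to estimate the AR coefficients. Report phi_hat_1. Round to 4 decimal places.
\hat\phi_{1} = -0.3580

The Yule-Walker equations for an AR(p) process read, in matrix form,
  Gamma_p phi = r_p,   with   (Gamma_p)_{ij} = gamma(|i - j|),
                       (r_p)_i = gamma(i),   i,j = 1..p.
Substitute the sample gammas (Toeplitz matrix and right-hand side of size 2):
  Gamma_p = [[3.0685, -2.2838], [-2.2838, 3.0685]]
  r_p     = [-2.2838, 2.4101]
Written out:
  3.0685 phi_1 - 2.2838 phi_2 = -2.2838
  -2.2838 phi_1 + 3.0685 phi_2 = 2.4101
Solve by Cramer's rule:
  det = gamma(0)^2 - gamma(1)^2 = (3.0685)^2 - (-2.2838)^2 = 9.41569225 - 5.21574244 = 4.19994981
  phi_hat_1 = [gamma(1) gamma(0) - gamma(1) gamma(2)] / det = [(-2.2838)(3.0685) - (-2.2838)(2.4101)] / 4.19994981 = -1.50365392 / 4.19994981 = -0.358
  phi_hat_2 = [gamma(0) gamma(2) - gamma(1)^2] / det = [(3.0685)(2.4101) - (-2.2838)^2] / 4.19994981 = 2.17964941 / 4.19994981 = 0.519
So phi_hat = [-0.3580, 0.5190].
Therefore phi_hat_1 = -0.3580.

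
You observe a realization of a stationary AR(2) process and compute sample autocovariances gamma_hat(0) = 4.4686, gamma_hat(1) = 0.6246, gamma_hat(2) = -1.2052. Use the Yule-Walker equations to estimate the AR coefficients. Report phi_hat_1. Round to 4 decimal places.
\hat\phi_{1} = 0.1810

The Yule-Walker equations for an AR(p) process read, in matrix form,
  Gamma_p phi = r_p,   with   (Gamma_p)_{ij} = gamma(|i - j|),
                       (r_p)_i = gamma(i),   i,j = 1..p.
Substitute the sample gammas (Toeplitz matrix and right-hand side of size 2):
  Gamma_p = [[4.4686, 0.6246], [0.6246, 4.4686]]
  r_p     = [0.6246, -1.2052]
Written out:
  4.4686 phi_1 + 0.6246 phi_2 = 0.6246
  0.6246 phi_1 + 4.4686 phi_2 = -1.2052
Solve by Cramer's rule:
  det = gamma(0)^2 - gamma(1)^2 = (4.4686)^2 - (0.6246)^2 = 19.96838596 - 0.39012516 = 19.5782608
  phi_hat_1 = [gamma(1) gamma(0) - gamma(1) gamma(2)] / det = [(0.6246)(4.4686) - (0.6246)(-1.2052)] / 19.5782608 = 3.54385548 / 19.5782608 = 0.181
  phi_hat_2 = [gamma(0) gamma(2) - gamma(1)^2] / det = [(4.4686)(-1.2052) - (0.6246)^2] / 19.5782608 = -5.77568188 / 19.5782608 = -0.295
So phi_hat = [0.1810, -0.2950].
Therefore phi_hat_1 = 0.1810.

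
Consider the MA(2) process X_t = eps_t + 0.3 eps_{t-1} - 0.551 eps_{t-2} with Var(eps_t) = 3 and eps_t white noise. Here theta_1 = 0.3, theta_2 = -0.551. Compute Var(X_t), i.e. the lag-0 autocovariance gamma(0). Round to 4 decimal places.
\gamma(0) = 4.1808

For an MA(q) process X_t = eps_t + sum_i theta_i eps_{t-i} with
Var(eps_t) = sigma^2, the variance is
  gamma(0) = sigma^2 * (1 + sum_i theta_i^2).
  sum_i theta_i^2 = (0.3)^2 + (-0.551)^2 = 0.09 + 0.303601 = 0.393601.
  gamma(0) = 3 * (1 + 0.393601) = 3 * 1.393601 = 4.180803, which rounds to 4.1808.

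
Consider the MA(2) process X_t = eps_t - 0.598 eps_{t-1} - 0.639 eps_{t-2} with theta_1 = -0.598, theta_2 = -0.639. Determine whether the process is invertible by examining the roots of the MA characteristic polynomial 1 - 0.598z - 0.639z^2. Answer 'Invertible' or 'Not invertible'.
\text{Not invertible}

The MA(q) characteristic polynomial is P(z) = 1 - 0.598z - 0.639z^2.
Invertibility requires all roots to lie outside the unit circle, i.e. |z| > 1 for every root.
Set 1 + (-0.598) z + (-0.639) z^2 = 0, i.e. a z^2 + b z + c = 0 with a = -0.639, b = -0.598, c = 1.
Discriminant D = b^2 - 4ac = (-0.598)^2 - 4*(-0.639)*1 = 0.357604 - (-2.556) = 2.913604.
D >= 0, so the roots are real: z = (-b +/- sqrt(D)) / (2a) = (0.598 +/- 1.706928) / (-1.278).
  z_1 = (0.598 + 1.706928) / (-1.278) = -1.8035,   |z_1| = 1.8035.
  z_2 = (0.598 - 1.706928) / (-1.278) = 0.8677,   |z_2| = 0.8677.
Moduli of all roots: 1.8035, 0.8677.
All moduli strictly greater than 1? No.
Verdict: Not invertible.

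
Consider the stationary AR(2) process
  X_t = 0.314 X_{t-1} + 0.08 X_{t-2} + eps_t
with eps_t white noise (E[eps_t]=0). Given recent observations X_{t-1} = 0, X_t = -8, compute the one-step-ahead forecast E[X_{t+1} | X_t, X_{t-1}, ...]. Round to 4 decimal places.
E[X_{t+1} \mid \mathcal F_t] = -2.5120

For an AR(p) model X_t = c + sum_i phi_i X_{t-i} + eps_t, the
one-step-ahead conditional mean is
  E[X_{t+1} | X_t, ...] = c + sum_i phi_i X_{t+1-i}.
Substitute known values:
  E[X_{t+1} | ...] = (0.314) * (-8) + (0.08) * (0)
                   = -2.5120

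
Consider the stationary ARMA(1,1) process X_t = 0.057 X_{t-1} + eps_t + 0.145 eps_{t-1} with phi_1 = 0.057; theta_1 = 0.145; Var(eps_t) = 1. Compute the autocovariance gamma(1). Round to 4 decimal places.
\gamma(1) = 0.2043

Multiply the model equation by X_{t-k} and take expectations. With theta_0 = psi_0 = 1 and psi_j the MA(infinity) weights, this gives
  gamma(k) - sum_i phi_i gamma(k-i) = c_k,
  c_k = sigma^2 * sum_{j=k..q} theta_j psi_{j-k}   (c_k = 0 for k > q),
using gamma(-m) = gamma(m).
psi-weights needed (psi_j = theta_j + sum_i phi_i psi_{j-i}):
  psi_1 = theta_1 + phi_1 = 0.145 + (0.057) = 0.202
Right-hand sides:
  c_0 = sigma^2 (1 + theta_1 psi_1) = 1 * (1 + (0.145)(0.202)) = 1 * 1.02929 = 1.02929
  c_1 = sigma^2 theta_1 = 1 * (0.145) = 0.145
  c_2 = 0
Equations for k = 0 and k = 1 (AR order 1):
  gamma(0) = phi_1 gamma(1) + c_0
  gamma(1) = phi_1 gamma(0) + c_1
Substituting the second into the first: gamma(0) (1 - phi_1^2) = c_0 + phi_1 c_1, so
  gamma(0) = (c_0 + phi_1 c_1) / (1 - phi_1^2) = (1.02929 + (0.057)(0.145)) / (1 - (0.057)^2) = 1.037555 / 0.996751 = 1.040937.
  gamma(1) = phi_1 gamma(0) + c_1 = (0.057)(1.040937) + (0.145) = 0.204333.
Therefore gamma(1) = 0.2043 (to 4 decimal places).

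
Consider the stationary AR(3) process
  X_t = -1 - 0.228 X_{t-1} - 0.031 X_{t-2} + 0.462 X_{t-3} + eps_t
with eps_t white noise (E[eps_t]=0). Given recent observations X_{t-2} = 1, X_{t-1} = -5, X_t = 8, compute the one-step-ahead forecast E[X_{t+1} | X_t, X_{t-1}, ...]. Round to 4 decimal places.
E[X_{t+1} \mid \mathcal F_t] = -2.2070

For an AR(p) model X_t = c + sum_i phi_i X_{t-i} + eps_t, the
one-step-ahead conditional mean is
  E[X_{t+1} | X_t, ...] = c + sum_i phi_i X_{t+1-i}.
Substitute known values:
  E[X_{t+1} | ...] = -1 + (-0.228) * (8) + (-0.031) * (-5) + (0.462) * (1)
                   = -2.2070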